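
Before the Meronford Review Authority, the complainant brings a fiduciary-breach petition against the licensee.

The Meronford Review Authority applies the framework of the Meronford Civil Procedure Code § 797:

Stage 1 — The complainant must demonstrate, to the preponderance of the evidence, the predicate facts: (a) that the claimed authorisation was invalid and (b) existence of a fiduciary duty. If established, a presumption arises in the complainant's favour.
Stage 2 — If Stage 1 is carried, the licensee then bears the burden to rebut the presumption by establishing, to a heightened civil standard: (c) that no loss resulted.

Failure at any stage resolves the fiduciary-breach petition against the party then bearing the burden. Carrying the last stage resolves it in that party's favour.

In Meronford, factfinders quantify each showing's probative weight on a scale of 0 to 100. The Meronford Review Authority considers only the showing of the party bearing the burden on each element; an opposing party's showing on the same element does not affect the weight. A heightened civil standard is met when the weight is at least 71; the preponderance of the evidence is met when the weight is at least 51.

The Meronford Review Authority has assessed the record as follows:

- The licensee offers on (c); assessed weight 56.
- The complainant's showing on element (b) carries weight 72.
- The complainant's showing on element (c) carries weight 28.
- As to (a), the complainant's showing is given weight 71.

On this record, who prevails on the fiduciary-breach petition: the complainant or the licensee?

At Stage 1 the complainant must meet the preponderance of the evidence (weight is at least 51): on (a) the weight is 71, ≥ 51, so (a) meets the standard; on (b) the weight is 72, which does reach 51, so (b) meets the standard.
  The complainant carries Stage 1; the licensee now bears the burden.
At Stage 2 the licensee must meet a heightened civil standard (weight is at least 71): on (c) the weight is 56 (the complainant's 28 is given no effect), which does not reach 71, so (c) does not meet the standard.
  The licensee does not carry Stage 2.
So the complainant prevails.

complainant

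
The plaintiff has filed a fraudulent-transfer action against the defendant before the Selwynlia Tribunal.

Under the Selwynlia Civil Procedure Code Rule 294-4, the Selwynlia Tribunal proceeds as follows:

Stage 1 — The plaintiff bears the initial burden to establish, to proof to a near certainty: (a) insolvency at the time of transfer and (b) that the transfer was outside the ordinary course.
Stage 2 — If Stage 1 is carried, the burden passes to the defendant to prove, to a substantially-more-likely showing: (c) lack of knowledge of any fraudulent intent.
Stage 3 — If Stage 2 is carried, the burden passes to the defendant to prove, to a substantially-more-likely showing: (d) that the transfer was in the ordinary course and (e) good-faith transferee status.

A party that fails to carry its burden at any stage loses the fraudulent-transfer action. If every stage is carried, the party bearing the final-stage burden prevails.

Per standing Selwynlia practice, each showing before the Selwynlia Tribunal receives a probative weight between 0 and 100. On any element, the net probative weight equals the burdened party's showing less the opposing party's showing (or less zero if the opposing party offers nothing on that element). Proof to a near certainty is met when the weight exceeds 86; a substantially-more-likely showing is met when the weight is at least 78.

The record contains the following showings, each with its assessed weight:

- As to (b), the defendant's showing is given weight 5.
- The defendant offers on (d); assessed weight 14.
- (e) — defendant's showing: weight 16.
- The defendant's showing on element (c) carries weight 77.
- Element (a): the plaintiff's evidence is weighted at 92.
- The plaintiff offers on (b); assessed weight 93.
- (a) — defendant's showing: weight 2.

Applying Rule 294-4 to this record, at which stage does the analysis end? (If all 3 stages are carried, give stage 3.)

Stage 1 (plaintiff, proof to a near certainty, weight exceeds 86): (a) net 92−2=90 > 86 — meets; (b) net 93−5=88 > 86 — meets.
  Stage 1 is satisfied; the onus moves to the defendant.
Stage 2 (defendant, a substantially-more-likely showing, weight is at least 78): (c) 77 < 78 — fails.
  The defendant does not carry Stage 2.
So the plaintiff prevails.

stage 2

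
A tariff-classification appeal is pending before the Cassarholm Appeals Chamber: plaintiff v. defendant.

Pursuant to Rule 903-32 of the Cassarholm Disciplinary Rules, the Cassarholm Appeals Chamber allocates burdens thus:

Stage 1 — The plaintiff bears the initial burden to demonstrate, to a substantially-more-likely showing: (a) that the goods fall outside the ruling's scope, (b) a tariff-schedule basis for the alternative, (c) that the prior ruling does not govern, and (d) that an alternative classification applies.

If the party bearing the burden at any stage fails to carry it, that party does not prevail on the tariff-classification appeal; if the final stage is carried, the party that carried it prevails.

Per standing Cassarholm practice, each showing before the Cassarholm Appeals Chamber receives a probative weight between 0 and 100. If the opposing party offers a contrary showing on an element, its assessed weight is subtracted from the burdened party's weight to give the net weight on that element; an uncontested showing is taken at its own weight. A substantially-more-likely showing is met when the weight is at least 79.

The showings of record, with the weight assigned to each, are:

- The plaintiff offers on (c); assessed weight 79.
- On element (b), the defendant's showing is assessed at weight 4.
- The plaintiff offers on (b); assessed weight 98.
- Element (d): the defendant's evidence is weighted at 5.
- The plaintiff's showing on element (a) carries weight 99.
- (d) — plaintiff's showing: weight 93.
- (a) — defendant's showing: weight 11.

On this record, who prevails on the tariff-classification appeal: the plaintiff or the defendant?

At Stage 1 the plaintiff must meet a substantially-more-likely showing (weight is at least 79): on (a) the weight is 99 less the opposing 11 gives net 88, ≥ 79, so (a) meets the standard; on (b) the weight is 98 less the opposing 4 gives net 94, which does reach 79, so (b) meets the standard; on (c) the weight is 79, ≥ 79, so (c) meets the standard; on (d) the weight is 93 less the opposing 5 gives net 88, which does reach 79, so (d) meets the standard.
  The plaintiff carries the last stage.
All stages carried — the plaintiff prevails.

plaintiff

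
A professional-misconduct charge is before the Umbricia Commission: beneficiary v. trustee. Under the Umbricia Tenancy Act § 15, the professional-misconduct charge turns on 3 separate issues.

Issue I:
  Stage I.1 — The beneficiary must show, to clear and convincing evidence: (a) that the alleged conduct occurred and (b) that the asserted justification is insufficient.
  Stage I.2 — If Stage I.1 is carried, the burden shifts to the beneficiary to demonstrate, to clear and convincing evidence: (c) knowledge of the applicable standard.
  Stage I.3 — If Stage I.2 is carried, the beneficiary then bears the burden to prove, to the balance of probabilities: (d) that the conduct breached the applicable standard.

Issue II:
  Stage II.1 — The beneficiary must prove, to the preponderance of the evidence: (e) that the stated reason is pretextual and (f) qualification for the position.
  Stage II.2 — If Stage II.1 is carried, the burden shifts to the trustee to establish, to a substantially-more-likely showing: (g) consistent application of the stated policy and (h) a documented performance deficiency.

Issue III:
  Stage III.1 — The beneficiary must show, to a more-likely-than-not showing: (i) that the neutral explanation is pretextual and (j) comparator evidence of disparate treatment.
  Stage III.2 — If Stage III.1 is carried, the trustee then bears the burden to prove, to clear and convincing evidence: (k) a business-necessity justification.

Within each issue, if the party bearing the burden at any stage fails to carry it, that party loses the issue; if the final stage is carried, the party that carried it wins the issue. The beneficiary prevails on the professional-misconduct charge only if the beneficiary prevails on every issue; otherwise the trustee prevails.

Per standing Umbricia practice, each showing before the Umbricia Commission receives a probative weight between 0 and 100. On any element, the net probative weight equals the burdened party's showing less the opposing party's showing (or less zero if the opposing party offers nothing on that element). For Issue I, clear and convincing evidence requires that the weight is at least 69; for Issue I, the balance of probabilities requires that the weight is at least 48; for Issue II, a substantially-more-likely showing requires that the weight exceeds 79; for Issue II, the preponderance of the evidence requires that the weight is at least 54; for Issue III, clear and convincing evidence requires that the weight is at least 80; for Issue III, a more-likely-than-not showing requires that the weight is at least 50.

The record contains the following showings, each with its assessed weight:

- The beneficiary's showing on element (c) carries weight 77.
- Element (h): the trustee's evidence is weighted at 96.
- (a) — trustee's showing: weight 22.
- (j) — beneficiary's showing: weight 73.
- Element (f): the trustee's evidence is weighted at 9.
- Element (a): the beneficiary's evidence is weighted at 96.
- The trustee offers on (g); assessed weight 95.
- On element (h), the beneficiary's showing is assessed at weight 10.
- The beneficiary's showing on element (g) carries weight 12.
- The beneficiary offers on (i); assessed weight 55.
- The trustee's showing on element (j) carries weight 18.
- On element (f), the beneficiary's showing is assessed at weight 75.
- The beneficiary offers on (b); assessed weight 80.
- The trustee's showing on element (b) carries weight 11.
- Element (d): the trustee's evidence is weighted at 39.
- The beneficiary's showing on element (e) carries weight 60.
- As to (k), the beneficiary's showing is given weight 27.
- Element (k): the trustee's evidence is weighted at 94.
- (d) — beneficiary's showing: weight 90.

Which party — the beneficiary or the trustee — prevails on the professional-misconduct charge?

trustee

— Issue I —
At Stage I.1 the beneficiary must meet clear and convincing evidence (weight is at least 69): on (a) the weight is 96 less the opposing 22 gives net 74, which does reach 69, so (a) meets the standard; on (b) the weight is 80 less the opposing 11 gives net 69, which does reach 69, so (b) meets the standard.
  Stage I.1 carried; the burden remains with the beneficiary.
At Stage I.2 the beneficiary must meet clear and convincing evidence (weight is at least 69): on (c) the weight is 77, ≥ 69, so (c) meets the standard.
  Stage I.2 carried; the burden remains with the beneficiary.
At Stage I.3 the beneficiary must meet the balance of probabilities (weight is at least 48): on (d) the weight is 90 less the opposing 39 gives net 51, ≥ 48, so (d) meets the standard.
  The beneficiary carries the last stage.
With every stage satisfied, the beneficiary prevails on this issue.
— Issue II —
Stage II.1 — burden on beneficiary; standard: the preponderance of the evidence (weight is at least 54).
    (e): 60 ≥ 54 [met]
    (f): 75 − 9 = 66 ≥ 54 [met]
  All elements met. The burden passes to the trustee.
Stage II.2 — burden on trustee; standard: a substantially-more-likely showing (weight exceeds 79).
    (g): 95 − 12 = 83 > 79 [met]
    (h): 96 − 10 = 86 > 79 [met]
  The trustee carries the last stage.
Every stage carried; the trustee prevails on this issue.
— Issue III —
Stage III.1 — burden on beneficiary; standard: a more-likely-than-not showing (weight is at least 50).
    (i): 55 ≥ 50 [met]
    (j): 73 − 18 = 55 ≥ 50 [met]
  Stage III.1 carried; the burden shifts to the trustee.
Stage III.2 — burden on trustee; standard: clear and convincing evidence (weight is at least 80).
    (k): 94 − 27 = 67 < 80 [not met]
  Not every element is met, so the trustee fails to carry Stage III.2.
The beneficiary prevails on this issue.
Per-issue: Issue I → beneficiary; Issue II → trustee; Issue III → beneficiary. The beneficiary must prevail on every issue; overall, the trustee prevails.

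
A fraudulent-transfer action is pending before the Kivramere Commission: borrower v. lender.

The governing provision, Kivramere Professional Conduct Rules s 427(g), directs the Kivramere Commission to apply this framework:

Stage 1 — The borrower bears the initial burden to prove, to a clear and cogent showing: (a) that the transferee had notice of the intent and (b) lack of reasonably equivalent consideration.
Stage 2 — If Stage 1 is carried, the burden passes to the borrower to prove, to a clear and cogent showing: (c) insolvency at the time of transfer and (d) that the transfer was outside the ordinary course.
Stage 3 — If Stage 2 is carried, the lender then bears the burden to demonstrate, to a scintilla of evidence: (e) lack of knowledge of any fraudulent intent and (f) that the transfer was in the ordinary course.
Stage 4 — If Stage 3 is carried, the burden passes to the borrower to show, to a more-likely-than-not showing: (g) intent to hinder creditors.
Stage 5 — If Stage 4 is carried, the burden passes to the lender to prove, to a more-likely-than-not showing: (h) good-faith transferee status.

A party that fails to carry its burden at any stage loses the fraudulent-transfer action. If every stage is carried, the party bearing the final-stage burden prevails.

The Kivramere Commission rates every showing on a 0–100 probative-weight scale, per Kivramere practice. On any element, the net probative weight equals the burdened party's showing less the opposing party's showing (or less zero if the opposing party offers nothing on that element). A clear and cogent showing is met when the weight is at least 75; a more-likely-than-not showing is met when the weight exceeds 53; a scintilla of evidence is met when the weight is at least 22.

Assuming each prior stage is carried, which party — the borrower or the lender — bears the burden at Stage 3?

Stage 3's rule assigns the burden to the lender (to a scintilla of evidence).

lender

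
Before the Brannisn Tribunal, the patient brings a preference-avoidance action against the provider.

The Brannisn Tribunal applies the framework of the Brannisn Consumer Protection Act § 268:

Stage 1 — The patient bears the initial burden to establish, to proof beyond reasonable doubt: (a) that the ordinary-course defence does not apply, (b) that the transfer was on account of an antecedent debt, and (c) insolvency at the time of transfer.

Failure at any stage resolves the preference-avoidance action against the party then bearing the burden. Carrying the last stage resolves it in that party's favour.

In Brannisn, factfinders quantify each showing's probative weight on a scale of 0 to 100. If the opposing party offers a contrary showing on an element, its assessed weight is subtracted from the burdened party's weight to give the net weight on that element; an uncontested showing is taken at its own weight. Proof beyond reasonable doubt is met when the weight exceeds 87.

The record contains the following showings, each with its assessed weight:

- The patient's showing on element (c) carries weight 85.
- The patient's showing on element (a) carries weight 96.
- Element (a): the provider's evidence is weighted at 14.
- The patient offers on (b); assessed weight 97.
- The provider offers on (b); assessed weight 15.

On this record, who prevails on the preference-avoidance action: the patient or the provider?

provider

At Stage 1 the patient must meet proof beyond reasonable doubt (weight exceeds 87): on (a) the weight is 96 less the opposing 14 gives net 82, which does not exceed 87, so (a) does not meet the standard; on (b) the weight is 97 less the opposing 15 gives net 82, which does not exceed 87, so (b) does not meet the standard; on (c) the weight is 85, which does not exceed 87, so (c) does not meet the standard.
  Stage 1 not carried; the patient fails its burden.
The analysis ends at Stage 1; the provider prevails.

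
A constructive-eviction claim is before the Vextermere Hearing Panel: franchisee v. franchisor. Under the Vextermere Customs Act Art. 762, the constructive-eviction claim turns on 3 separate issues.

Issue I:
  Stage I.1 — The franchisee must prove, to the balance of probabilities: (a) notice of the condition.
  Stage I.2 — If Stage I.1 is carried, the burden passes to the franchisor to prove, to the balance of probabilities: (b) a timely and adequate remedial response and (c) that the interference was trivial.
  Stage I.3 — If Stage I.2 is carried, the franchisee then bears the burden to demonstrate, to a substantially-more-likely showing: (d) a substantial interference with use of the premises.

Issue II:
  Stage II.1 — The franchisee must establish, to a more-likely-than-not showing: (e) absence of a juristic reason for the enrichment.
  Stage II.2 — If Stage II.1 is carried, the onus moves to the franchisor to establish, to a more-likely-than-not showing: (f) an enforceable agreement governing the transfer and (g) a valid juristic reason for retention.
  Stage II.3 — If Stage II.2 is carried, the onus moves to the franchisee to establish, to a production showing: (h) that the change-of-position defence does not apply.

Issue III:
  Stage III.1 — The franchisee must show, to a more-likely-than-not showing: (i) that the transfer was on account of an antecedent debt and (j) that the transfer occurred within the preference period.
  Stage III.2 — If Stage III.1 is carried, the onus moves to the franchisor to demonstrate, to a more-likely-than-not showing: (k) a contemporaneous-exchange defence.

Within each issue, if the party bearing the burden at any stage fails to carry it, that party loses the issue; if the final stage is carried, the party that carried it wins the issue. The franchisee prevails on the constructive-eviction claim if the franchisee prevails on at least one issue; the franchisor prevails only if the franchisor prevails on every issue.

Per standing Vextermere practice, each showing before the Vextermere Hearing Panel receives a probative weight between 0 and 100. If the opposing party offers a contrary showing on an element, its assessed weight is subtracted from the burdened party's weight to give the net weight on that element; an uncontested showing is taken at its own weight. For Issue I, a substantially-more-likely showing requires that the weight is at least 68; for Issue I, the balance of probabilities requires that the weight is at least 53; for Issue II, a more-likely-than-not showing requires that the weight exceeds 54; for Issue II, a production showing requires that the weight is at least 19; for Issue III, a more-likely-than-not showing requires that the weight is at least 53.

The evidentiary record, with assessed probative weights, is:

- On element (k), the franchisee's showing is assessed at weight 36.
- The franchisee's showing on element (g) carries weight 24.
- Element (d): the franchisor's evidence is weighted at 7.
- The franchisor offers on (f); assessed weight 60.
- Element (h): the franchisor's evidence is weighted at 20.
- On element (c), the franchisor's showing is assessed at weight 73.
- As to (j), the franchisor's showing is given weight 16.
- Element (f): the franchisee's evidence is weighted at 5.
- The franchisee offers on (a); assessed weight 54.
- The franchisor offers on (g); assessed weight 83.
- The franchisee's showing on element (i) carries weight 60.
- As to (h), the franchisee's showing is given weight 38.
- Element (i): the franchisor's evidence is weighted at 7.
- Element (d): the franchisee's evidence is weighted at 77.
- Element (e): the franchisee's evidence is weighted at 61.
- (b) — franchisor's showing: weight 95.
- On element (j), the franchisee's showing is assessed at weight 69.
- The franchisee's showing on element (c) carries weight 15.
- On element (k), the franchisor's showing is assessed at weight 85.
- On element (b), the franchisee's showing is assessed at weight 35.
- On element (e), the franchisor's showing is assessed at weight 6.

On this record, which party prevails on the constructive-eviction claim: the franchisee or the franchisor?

franchisee

— Issue I —
At Stage I.1 the franchisee must meet the balance of probabilities (weight is at least 53): on (a) the weight is 54, ≥ 53, so (a) meets the standard.
  Stage I.1 carried; the burden shifts to the franchisor.
At Stage I.2 the franchisor must meet the balance of probabilities (weight is at least 53): on (b) the weight is 95 less the opposing 35 gives net 60, which does reach 53, so (b) meets the standard; on (c) the weight is 73 less the opposing 15 gives net 58, which does reach 53, so (c) meets the standard.
  All elements met. The burden passes to the franchisee.
At Stage I.3 the franchisee must meet a substantially-more-likely showing (weight is at least 68): on (d) the weight is 77 less the opposing 7 gives net 70, which does reach 68, so (d) meets the standard.
  Stage I.3 carried; the final stage is satisfied.
Every stage carried; the franchisee prevails on this issue.
— Issue II —
At Stage II.1 the franchisee must meet a more-likely-than-not showing (weight exceeds 54): on (e) the weight is 61 less the opposing 6 gives net 55, which does exceed 54, so (e) meets the standard.
  All elements met. The burden passes to the franchisor.
At Stage II.2 the franchisor must meet a more-likely-than-not showing (weight exceeds 54): on (f) the weight is 60 less the opposing 5 gives net 55, which does exceed 54, so (f) meets the standard; on (g) the weight is 83 less the opposing 24 gives net 59, > 54, so (g) meets the standard.
  Stage II.2 carried; the burden shifts to the franchisee.
At Stage II.3 the franchisee must meet a production showing (weight is at least 19): on (h) the weight is 38 less the opposing 20 gives net 18, which does not reach 19, so (h) does not meet the standard.
  Stage II.3 not carried; the franchisee fails its burden.
The franchisor prevails on this issue.
— Issue III —
At Stage III.1 the franchisee must meet a more-likely-than-not showing (weight is at least 53): on (i) the weight is 60 less the opposing 7 gives net 53, which does reach 53, so (i) meets the standard; on (j) the weight is 69 less the opposing 16 gives net 53, which does reach 53, so (j) meets the standard.
  Stage III.1 carried; the burden shifts to the franchisor.
At Stage III.2 the franchisor must meet a more-likely-than-not showing (weight is at least 53): on (k) the weight is 85 less the opposing 36 gives net 49, which does not reach 53, so (k) does not meet the standard.
  Stage III.2 not carried; the franchisor fails its burden.
The analysis ends at Stage III.2; the franchisee prevails on this issue.
Per-issue: Issue I → franchisee; Issue II → franchisor; Issue III → franchisee. The franchisee must prevail on at least one issue; overall, the franchisee prevails.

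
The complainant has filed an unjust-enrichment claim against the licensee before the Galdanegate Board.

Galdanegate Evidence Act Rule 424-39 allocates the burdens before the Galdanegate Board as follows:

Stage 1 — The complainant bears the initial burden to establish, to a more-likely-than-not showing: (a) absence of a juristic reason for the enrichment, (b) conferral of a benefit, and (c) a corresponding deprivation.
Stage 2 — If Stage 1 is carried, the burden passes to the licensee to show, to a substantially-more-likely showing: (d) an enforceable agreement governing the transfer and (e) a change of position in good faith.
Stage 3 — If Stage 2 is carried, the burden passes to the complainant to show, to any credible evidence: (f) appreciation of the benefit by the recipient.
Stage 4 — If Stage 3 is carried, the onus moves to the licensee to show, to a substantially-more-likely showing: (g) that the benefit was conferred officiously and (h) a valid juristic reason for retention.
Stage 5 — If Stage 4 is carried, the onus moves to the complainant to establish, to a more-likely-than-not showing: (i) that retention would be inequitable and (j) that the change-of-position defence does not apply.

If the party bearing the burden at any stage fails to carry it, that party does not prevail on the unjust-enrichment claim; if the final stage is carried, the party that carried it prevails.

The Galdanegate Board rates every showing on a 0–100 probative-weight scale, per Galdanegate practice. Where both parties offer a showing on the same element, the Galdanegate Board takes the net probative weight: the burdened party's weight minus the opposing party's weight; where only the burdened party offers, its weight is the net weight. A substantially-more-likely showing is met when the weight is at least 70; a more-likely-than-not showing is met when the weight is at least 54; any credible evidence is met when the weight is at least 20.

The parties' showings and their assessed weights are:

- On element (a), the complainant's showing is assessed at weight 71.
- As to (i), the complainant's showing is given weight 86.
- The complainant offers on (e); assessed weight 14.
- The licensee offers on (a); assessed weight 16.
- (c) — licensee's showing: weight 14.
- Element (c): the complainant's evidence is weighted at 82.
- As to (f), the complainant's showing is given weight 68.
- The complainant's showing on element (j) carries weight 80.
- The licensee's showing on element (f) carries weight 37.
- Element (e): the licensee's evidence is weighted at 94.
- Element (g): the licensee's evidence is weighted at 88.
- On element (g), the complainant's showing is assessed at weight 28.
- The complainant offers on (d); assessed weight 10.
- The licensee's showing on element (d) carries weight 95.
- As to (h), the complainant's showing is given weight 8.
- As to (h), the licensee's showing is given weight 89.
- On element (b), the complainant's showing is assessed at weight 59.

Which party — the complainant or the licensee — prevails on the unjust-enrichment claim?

Stage 1 (complainant, a more-likely-than-not showing, weight is at least 54): (a) net 71−16=55 ≥ 54 — meets; (b) 59 ≥ 54 — meets; (c) net 82−14=68 ≥ 54 — meets.
  All elements met. The burden passes to the licensee.
Stage 2 (licensee, a substantially-more-likely showing, weight is at least 70): (d) net 95−10=85 ≥ 70 — meets; (e) net 94−14=80 ≥ 70 — meets.
  The licensee carries Stage 2; the complainant now bears the burden.
Stage 3 (complainant, any credible evidence, weight is at least 20): (f) net 68−37=31 ≥ 20 — meets.
  The complainant carries Stage 3; the licensee now bears the burden.
Stage 4 (licensee, a substantially-more-likely showing, weight is at least 70): (g) net 88−28=60 < 70 — fails; (h) net 89−8=81 ≥ 70 — meets.
  The licensee does not carry Stage 4.
The analysis ends at Stage 4; the complainant prevails.

complainant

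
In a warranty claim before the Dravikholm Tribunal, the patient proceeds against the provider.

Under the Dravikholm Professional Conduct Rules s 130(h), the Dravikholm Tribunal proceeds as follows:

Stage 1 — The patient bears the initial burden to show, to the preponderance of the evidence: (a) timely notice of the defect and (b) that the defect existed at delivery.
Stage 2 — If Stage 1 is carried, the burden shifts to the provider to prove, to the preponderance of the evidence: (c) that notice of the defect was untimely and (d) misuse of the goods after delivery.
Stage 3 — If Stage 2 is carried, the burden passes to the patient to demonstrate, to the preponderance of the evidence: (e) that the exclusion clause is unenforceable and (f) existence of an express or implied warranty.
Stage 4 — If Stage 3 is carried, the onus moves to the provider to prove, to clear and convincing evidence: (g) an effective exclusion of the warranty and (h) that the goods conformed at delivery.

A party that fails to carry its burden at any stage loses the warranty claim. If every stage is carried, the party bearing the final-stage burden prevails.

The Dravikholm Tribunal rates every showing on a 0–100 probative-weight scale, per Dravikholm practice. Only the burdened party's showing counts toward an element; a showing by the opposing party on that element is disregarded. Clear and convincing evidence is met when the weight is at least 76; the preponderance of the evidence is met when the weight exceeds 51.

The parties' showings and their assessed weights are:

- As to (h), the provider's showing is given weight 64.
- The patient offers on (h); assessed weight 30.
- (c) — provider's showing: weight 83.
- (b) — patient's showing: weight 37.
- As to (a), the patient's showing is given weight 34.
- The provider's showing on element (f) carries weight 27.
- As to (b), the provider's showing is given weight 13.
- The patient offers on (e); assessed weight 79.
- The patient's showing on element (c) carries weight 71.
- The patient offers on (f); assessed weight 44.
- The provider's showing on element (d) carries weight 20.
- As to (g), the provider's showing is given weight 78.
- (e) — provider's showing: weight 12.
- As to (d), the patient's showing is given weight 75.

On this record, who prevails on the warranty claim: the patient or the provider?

provider

Stage 1 — burden on patient; standard: the preponderance of the evidence (weight exceeds 51).
    (a): 34 ≤ 51 [not met]
    (b): 37 (provider's 13 disregarded) ≤ 51 [not met]
  The patient does not carry Stage 1.
The analysis ends at Stage 1; the provider prevails.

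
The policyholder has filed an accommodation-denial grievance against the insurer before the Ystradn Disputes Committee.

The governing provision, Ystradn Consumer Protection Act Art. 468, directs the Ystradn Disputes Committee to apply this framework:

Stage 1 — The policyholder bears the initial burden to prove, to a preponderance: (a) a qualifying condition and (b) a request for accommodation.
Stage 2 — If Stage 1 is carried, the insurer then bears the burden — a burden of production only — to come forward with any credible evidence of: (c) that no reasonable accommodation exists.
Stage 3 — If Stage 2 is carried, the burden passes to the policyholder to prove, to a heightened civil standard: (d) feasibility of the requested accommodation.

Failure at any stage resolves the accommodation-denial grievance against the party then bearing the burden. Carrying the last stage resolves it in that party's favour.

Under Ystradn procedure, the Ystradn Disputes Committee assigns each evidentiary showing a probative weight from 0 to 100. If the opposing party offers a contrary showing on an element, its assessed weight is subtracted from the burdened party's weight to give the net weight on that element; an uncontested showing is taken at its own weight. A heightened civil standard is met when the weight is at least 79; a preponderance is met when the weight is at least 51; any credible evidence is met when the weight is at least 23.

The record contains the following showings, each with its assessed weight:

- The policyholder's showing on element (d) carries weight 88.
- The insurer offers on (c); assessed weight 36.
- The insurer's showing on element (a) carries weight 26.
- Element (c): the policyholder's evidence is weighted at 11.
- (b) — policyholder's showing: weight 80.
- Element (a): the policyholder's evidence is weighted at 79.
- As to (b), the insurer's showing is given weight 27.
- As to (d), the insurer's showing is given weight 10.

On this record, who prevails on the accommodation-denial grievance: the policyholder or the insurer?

insurer

Stage 1 (policyholder, a preponderance, weight is at least 51): (a) net 79−26=53 ≥ 51 — meets; (b) net 80−27=53 ≥ 51 — meets.
  All elements met. The burden passes to the insurer.
Stage 2 (insurer, any credible evidence, weight is at least 23): (c) net 36−11=25 ≥ 23 — meets.
  Stage 2 carried; the burden shifts to the policyholder.
Stage 3 (policyholder, a heightened civil standard, weight is at least 79): (d) net 88−10=78 < 79 — fails.
  The policyholder does not carry Stage 3.
The insurer prevails.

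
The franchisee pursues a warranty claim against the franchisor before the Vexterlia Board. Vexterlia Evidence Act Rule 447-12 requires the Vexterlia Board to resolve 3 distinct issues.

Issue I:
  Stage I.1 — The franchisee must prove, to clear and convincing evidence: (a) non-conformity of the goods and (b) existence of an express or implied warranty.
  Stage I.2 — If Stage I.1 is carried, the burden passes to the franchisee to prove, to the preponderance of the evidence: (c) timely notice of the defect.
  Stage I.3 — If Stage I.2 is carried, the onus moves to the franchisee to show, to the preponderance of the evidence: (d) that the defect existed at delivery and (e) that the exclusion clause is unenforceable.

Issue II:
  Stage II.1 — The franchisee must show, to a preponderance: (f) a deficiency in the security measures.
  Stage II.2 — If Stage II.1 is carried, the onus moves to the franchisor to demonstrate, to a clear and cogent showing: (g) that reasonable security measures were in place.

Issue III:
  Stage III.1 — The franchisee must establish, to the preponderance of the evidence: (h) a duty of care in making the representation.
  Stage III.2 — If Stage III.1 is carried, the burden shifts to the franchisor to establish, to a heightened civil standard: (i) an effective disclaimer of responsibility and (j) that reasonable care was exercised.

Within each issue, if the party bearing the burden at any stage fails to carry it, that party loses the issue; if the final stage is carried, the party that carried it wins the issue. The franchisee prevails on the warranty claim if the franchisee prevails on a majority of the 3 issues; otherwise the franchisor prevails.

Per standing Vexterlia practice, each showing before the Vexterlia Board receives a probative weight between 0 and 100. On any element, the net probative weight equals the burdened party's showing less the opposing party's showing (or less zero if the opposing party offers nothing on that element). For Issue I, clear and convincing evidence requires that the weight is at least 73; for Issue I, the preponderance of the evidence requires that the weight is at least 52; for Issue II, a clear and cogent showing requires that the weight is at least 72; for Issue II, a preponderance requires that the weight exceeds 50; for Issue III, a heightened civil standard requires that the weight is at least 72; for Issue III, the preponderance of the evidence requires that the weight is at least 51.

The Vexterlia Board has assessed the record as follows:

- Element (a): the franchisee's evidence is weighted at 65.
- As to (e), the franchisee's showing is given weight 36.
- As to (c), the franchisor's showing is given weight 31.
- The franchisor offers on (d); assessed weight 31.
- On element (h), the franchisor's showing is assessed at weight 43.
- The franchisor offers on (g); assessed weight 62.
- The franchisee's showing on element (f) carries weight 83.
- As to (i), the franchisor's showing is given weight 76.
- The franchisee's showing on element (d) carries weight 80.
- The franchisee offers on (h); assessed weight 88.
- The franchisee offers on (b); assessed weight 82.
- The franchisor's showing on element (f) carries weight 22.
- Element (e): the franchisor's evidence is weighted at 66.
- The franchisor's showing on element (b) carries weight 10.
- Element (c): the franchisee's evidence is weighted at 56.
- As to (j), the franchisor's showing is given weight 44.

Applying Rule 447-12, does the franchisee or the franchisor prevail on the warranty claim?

— Issue I —
Stage I.1 — burden on franchisee; standard: clear and convincing evidence (weight is at least 73).
    (a): 65 < 73 [not met]
    (b): 82 − 10 = 72 < 73 [not met]
  Stage I.1 not carried; the franchisee fails its burden.
The analysis ends at Stage I.1; the franchisor prevails on this issue.
— Issue II —
Stage II.1 — burden on franchisee; standard: a preponderance (weight exceeds 50).
    (f): 83 − 22 = 61 > 50 [met]
  Stage II.1 carried; the burden shifts to the franchisor.
Stage II.2 — burden on franchisor; standard: a clear and cogent showing (weight is at least 72).
    (g): 62 < 72 [not met]
  The franchisor does not carry Stage II.2.
The franchisee prevails on this issue.
— Issue III —
Stage III.1 — burden on franchisee; standard: the preponderance of the evidence (weight is at least 51).
    (h): 88 − 43 = 45 < 51 [not met]
  Stage III.1 not carried; the franchisee fails its burden.
The franchisor prevails on this issue.
Per-issue: Issue I → franchisor; Issue II → franchisee; Issue III → franchisor. The franchisee must prevail on a majority of issues; overall, the franchisor prevails.

franchisor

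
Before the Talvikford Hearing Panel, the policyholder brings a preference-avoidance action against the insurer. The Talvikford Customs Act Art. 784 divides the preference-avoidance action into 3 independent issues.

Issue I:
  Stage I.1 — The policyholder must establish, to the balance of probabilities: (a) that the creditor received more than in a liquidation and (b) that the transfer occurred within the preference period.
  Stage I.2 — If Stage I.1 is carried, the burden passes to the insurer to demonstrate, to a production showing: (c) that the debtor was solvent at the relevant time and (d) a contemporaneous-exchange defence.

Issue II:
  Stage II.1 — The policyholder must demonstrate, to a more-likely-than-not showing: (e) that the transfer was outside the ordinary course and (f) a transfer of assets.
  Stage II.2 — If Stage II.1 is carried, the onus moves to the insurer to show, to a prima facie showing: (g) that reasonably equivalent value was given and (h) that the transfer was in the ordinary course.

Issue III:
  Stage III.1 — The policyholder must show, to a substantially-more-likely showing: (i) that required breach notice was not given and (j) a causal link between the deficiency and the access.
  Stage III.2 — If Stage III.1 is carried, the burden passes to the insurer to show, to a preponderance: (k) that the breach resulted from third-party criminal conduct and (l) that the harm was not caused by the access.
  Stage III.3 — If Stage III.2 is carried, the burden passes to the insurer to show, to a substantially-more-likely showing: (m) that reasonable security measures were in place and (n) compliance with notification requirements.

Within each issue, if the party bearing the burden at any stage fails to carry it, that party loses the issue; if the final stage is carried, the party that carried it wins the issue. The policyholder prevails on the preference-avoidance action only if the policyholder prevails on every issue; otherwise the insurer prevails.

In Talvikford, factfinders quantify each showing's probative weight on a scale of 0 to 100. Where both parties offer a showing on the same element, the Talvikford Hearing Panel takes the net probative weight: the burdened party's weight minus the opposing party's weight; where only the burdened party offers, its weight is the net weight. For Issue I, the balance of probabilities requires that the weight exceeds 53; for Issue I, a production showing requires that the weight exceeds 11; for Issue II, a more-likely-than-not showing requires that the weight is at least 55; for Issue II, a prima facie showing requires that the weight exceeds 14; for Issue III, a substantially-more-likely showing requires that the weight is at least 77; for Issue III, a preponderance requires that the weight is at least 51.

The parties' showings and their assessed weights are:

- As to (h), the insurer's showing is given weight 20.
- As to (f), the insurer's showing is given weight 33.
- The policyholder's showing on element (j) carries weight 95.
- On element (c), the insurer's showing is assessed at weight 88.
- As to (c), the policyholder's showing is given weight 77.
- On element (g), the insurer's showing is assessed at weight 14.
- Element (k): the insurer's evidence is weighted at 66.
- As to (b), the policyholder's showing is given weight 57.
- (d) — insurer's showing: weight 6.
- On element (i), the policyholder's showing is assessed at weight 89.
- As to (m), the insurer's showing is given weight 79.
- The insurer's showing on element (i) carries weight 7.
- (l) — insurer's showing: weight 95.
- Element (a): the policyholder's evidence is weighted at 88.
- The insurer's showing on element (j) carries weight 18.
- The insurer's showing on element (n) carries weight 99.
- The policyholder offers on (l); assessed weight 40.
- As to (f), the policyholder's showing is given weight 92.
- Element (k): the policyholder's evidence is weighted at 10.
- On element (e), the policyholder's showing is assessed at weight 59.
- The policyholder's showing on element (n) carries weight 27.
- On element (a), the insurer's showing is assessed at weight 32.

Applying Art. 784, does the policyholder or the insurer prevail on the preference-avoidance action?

policyholder

— Issue I —
At Stage I.1 the policyholder must meet the balance of probabilities (weight exceeds 53): on (a) the weight is 88 less the opposing 32 gives net 56, which does exceed 53, so (a) meets the standard; on (b) the weight is 57, which does exceed 53, so (b) meets the standard.
  Stage I.1 carried; the burden shifts to the insurer.
At Stage I.2 the insurer must meet a production showing (weight exceeds 11): on (c) the weight is 88 less the opposing 77 gives net 11, which does not exceed 11, so (c) does not meet the standard; on (d) the weight is 6, which does not exceed 11, so (d) does not meet the standard.
  Not every element is met, so the insurer fails to carry Stage I.2.
The analysis ends at Stage I.2; the policyholder prevails on this issue.
— Issue II —
Stage II.1 — burden on policyholder; standard: a more-likely-than-not showing (weight is at least 55).
    (e): 59 ≥ 55 [met]
    (f): 92 − 33 = 59 ≥ 55 [met]
  Stage II.1 is satisfied; the onus moves to the insurer.
Stage II.2 — burden on insurer; standard: a prima facie showing (weight exceeds 14).
    (g): 14 ≤ 14 [not met]
    (h): 20 > 14 [met]
  Not every element is met, so the insurer fails to carry Stage II.2.
The policyholder prevails on this issue.
— Issue III —
At Stage III.1 the policyholder must meet a substantially-more-likely showing (weight is at least 77): on (i) the weight is 89 less the opposing 7 gives net 82, ≥ 77, so (i) meets the standard; on (j) the weight is 95 less the opposing 18 gives net 77, which does reach 77, so (j) meets the standard.
  All elements met. The burden passes to the insurer.
At Stage III.2 the insurer must meet a preponderance (weight is at least 51): on (k) the weight is 66 less the opposing 10 gives net 56, ≥ 51, so (k) meets the standard; on (l) the weight is 95 less the opposing 40 gives net 55, ≥ 51, so (l) meets the standard.
  All elements met. The insurer retains the burden for Stage III.3.
At Stage III.3 the insurer must meet a substantially-more-likely showing (weight is at least 77): on (m) the weight is 79, ≥ 77, so (m) meets the standard; on (n) the weight is 99 less the opposing 27 gives net 72, which does not reach 77, so (n) does not meet the standard.
  The insurer does not carry Stage III.3.
The policyholder prevails on this issue.
Per-issue: Issue I → policyholder; Issue II → policyholder; Issue III → policyholder. The policyholder must prevail on every issue; overall, the policyholder prevails.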